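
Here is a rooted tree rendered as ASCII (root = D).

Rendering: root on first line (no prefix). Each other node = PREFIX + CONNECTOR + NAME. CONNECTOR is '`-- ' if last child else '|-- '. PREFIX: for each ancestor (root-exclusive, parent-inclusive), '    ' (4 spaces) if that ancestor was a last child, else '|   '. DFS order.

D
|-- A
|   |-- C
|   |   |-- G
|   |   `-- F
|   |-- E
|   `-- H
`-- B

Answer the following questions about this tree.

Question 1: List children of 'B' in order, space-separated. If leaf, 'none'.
Node B's children (from adjacency): (leaf)

Answer: none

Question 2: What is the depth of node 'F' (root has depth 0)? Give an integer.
Path from root to F: D -> A -> C -> F
Depth = number of edges = 3

Answer: 3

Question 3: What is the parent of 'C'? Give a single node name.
Answer: A

Derivation:
Scan adjacency: C appears as child of A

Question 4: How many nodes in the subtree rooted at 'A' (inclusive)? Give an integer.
Subtree rooted at A contains: A, C, E, F, G, H
Count = 6

Answer: 6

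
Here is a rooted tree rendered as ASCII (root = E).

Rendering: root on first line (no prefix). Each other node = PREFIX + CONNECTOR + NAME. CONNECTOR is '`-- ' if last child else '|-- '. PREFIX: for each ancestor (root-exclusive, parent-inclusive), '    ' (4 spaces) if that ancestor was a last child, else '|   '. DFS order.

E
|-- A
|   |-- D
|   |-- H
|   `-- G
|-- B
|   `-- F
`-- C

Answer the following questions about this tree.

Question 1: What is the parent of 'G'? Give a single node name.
Answer: A

Derivation:
Scan adjacency: G appears as child of A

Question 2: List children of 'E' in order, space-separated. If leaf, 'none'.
Answer: A B C

Derivation:
Node E's children (from adjacency): A, B, C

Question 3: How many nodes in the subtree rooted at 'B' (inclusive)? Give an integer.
Answer: 2

Derivation:
Subtree rooted at B contains: B, F
Count = 2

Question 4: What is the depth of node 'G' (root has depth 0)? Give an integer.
Answer: 2

Derivation:
Path from root to G: E -> A -> G
Depth = number of edges = 2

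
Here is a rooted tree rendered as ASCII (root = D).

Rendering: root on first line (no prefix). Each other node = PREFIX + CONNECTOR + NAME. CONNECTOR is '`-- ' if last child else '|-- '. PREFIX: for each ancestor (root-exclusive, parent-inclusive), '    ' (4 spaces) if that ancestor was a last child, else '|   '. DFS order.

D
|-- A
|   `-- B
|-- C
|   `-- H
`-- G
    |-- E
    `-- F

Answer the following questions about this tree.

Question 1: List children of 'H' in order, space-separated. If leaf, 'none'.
Answer: none

Derivation:
Node H's children (from adjacency): (leaf)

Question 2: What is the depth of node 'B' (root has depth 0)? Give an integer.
Path from root to B: D -> A -> B
Depth = number of edges = 2

Answer: 2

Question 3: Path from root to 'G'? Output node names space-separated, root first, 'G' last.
Walk down from root: D -> G

Answer: D G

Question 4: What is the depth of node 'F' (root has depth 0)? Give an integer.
Answer: 2

Derivation:
Path from root to F: D -> G -> F
Depth = number of edges = 2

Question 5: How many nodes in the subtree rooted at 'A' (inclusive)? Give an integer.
Answer: 2

Derivation:
Subtree rooted at A contains: A, B
Count = 2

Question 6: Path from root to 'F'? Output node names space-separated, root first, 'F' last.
Walk down from root: D -> G -> F

Answer: D G F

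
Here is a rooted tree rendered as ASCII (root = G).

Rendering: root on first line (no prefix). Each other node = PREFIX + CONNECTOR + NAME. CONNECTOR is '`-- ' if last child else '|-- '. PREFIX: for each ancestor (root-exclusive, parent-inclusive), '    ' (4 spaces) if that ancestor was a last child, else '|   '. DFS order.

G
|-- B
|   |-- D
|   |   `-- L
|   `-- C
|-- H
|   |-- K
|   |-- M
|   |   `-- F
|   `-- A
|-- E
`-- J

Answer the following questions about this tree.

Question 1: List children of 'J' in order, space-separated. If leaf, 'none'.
Answer: none

Derivation:
Node J's children (from adjacency): (leaf)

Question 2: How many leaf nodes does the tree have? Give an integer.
Leaves (nodes with no children): A, C, E, F, J, K, L

Answer: 7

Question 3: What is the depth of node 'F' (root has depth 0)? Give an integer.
Answer: 3

Derivation:
Path from root to F: G -> H -> M -> F
Depth = number of edges = 3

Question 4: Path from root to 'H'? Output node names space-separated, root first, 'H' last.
Answer: G H

Derivation:
Walk down from root: G -> H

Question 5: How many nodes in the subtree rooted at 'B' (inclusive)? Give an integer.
Answer: 4

Derivation:
Subtree rooted at B contains: B, C, D, L
Count = 4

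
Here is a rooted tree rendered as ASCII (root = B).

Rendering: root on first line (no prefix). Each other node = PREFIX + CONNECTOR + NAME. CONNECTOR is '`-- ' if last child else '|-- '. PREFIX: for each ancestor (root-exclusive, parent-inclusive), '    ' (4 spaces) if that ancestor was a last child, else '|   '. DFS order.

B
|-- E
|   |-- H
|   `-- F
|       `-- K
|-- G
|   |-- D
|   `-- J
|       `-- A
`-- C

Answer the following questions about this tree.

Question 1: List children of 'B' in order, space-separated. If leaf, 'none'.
Node B's children (from adjacency): E, G, C

Answer: E G C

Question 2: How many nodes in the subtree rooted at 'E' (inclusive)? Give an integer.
Subtree rooted at E contains: E, F, H, K
Count = 4

Answer: 4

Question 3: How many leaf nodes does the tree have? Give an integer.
Answer: 5

Derivation:
Leaves (nodes with no children): A, C, D, H, K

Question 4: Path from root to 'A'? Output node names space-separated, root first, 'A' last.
Answer: B G J A

Derivation:
Walk down from root: B -> G -> J -> A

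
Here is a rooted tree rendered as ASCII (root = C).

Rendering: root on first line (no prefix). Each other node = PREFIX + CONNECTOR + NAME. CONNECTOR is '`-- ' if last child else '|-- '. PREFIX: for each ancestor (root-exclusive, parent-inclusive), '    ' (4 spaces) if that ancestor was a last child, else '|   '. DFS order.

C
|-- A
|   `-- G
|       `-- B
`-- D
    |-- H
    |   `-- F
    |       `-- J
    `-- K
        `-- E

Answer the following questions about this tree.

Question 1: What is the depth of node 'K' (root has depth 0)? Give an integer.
Path from root to K: C -> D -> K
Depth = number of edges = 2

Answer: 2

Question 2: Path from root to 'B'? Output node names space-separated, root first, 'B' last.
Answer: C A G B

Derivation:
Walk down from root: C -> A -> G -> B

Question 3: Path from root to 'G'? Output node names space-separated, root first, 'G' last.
Answer: C A G

Derivation:
Walk down from root: C -> A -> G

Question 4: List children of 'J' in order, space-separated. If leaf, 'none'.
Answer: none

Derivation:
Node J's children (from adjacency): (leaf)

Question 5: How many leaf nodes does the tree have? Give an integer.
Answer: 3

Derivation:
Leaves (nodes with no children): B, E, J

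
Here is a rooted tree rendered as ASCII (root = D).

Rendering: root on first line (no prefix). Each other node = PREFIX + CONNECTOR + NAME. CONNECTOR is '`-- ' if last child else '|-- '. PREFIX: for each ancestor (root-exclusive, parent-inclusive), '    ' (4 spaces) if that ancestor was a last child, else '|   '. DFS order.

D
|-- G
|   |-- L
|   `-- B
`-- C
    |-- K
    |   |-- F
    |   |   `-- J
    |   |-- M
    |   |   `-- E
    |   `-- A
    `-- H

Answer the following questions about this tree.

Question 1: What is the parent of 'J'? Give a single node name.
Answer: F

Derivation:
Scan adjacency: J appears as child of F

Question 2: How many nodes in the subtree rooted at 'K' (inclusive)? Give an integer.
Answer: 6

Derivation:
Subtree rooted at K contains: A, E, F, J, K, M
Count = 6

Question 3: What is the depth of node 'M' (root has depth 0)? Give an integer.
Answer: 3

Derivation:
Path from root to M: D -> C -> K -> M
Depth = number of edges = 3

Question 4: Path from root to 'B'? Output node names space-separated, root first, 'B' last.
Walk down from root: D -> G -> B

Answer: D G B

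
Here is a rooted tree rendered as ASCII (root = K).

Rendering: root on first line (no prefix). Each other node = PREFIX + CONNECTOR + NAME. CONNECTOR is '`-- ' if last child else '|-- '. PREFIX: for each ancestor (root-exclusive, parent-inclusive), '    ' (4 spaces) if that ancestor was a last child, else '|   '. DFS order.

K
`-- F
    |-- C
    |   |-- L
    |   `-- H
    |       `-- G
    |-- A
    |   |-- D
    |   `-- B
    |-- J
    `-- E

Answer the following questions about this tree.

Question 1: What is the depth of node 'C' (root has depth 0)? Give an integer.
Answer: 2

Derivation:
Path from root to C: K -> F -> C
Depth = number of edges = 2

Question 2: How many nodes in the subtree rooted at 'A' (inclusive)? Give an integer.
Subtree rooted at A contains: A, B, D
Count = 3

Answer: 3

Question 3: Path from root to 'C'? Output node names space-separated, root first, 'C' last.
Walk down from root: K -> F -> C

Answer: K F C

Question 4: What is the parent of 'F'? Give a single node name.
Answer: K

Derivation:
Scan adjacency: F appears as child of K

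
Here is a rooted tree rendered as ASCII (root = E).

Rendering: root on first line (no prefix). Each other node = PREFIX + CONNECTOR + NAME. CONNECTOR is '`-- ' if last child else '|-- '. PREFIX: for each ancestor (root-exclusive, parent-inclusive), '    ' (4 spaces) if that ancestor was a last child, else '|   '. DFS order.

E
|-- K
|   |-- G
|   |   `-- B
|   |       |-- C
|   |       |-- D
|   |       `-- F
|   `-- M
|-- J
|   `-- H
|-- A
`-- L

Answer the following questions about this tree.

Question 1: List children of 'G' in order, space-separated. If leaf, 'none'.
Node G's children (from adjacency): B

Answer: B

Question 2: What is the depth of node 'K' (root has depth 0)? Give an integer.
Answer: 1

Derivation:
Path from root to K: E -> K
Depth = number of edges = 1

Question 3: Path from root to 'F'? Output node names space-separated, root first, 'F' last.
Walk down from root: E -> K -> G -> B -> F

Answer: E K G B F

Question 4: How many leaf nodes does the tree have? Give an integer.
Answer: 7

Derivation:
Leaves (nodes with no children): A, C, D, F, H, L, M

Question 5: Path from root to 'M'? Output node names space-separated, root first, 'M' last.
Walk down from root: E -> K -> M

Answer: E K M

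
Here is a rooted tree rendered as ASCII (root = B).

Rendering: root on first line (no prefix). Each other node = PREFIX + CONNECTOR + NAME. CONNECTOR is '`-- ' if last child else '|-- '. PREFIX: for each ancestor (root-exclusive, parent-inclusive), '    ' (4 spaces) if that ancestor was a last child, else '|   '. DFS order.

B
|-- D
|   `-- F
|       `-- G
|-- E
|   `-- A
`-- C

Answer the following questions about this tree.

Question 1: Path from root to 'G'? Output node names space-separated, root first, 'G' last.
Answer: B D F G

Derivation:
Walk down from root: B -> D -> F -> G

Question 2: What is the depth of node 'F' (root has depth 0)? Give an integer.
Answer: 2

Derivation:
Path from root to F: B -> D -> F
Depth = number of edges = 2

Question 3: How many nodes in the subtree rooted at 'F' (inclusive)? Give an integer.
Subtree rooted at F contains: F, G
Count = 2

Answer: 2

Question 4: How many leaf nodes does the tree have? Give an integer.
Leaves (nodes with no children): A, C, G

Answer: 3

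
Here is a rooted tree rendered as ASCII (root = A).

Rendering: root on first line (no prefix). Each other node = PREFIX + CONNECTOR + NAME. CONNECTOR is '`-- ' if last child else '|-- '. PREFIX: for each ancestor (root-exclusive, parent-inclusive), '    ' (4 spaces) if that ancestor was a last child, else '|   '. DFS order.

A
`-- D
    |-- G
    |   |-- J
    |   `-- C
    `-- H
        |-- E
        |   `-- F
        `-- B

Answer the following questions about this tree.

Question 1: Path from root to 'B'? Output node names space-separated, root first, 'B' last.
Walk down from root: A -> D -> H -> B

Answer: A D H B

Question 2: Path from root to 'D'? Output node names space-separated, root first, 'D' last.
Walk down from root: A -> D

Answer: A D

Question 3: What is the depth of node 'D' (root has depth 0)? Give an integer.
Answer: 1

Derivation:
Path from root to D: A -> D
Depth = number of edges = 1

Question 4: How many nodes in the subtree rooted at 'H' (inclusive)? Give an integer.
Answer: 4

Derivation:
Subtree rooted at H contains: B, E, F, H
Count = 4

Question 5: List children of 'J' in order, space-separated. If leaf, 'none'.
Answer: none

Derivation:
Node J's children (from adjacency): (leaf)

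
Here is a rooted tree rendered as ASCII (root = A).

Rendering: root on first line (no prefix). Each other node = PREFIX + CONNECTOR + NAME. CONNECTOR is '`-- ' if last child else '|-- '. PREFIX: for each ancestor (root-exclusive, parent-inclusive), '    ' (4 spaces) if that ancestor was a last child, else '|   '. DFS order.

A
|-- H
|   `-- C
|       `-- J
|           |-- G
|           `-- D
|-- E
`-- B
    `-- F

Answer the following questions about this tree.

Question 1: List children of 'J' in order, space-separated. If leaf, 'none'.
Node J's children (from adjacency): G, D

Answer: G D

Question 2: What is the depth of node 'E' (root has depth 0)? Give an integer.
Answer: 1

Derivation:
Path from root to E: A -> E
Depth = number of edges = 1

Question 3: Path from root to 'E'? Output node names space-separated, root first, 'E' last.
Answer: A E

Derivation:
Walk down from root: A -> E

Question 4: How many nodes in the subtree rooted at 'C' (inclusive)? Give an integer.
Answer: 4

Derivation:
Subtree rooted at C contains: C, D, G, J
Count = 4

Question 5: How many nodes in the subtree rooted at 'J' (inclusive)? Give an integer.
Answer: 3

Derivation:
Subtree rooted at J contains: D, G, J
Count = 3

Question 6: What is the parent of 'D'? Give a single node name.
Scan adjacency: D appears as child of J

Answer: J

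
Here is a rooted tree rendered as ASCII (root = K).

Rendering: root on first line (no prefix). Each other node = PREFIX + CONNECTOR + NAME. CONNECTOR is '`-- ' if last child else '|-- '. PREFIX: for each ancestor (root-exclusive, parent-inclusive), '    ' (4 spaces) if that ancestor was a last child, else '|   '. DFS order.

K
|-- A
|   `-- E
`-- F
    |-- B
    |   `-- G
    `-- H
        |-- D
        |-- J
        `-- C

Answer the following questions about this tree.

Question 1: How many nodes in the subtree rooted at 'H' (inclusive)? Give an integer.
Answer: 4

Derivation:
Subtree rooted at H contains: C, D, H, J
Count = 4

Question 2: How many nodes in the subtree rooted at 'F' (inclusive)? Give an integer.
Subtree rooted at F contains: B, C, D, F, G, H, J
Count = 7

Answer: 7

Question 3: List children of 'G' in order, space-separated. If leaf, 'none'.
Answer: none

Derivation:
Node G's children (from adjacency): (leaf)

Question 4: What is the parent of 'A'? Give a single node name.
Scan adjacency: A appears as child of K

Answer: K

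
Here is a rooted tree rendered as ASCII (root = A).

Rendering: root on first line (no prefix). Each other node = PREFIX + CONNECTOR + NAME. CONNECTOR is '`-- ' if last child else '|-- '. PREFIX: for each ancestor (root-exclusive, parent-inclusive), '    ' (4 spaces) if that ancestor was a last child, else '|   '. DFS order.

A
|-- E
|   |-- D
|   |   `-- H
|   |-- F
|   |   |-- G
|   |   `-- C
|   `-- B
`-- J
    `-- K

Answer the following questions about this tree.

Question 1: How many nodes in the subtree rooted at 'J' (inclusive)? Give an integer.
Subtree rooted at J contains: J, K
Count = 2

Answer: 2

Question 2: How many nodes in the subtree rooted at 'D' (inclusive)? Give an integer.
Subtree rooted at D contains: D, H
Count = 2

Answer: 2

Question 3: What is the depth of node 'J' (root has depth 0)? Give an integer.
Path from root to J: A -> J
Depth = number of edges = 1

Answer: 1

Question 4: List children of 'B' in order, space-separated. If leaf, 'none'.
Node B's children (from adjacency): (leaf)

Answer: none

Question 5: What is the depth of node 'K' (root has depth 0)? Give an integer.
Path from root to K: A -> J -> K
Depth = number of edges = 2

Answer: 2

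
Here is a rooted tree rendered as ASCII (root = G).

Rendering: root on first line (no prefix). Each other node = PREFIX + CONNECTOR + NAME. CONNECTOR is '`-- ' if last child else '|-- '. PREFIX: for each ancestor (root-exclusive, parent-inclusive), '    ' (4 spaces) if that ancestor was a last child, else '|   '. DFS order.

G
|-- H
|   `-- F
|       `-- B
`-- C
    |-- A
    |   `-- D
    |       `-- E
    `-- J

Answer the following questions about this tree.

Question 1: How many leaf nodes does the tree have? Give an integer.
Answer: 3

Derivation:
Leaves (nodes with no children): B, E, J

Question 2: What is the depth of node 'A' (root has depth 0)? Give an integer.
Answer: 2

Derivation:
Path from root to A: G -> C -> A
Depth = number of edges = 2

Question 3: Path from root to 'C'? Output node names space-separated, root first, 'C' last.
Walk down from root: G -> C

Answer: G C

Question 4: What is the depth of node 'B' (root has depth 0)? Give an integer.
Answer: 3

Derivation:
Path from root to B: G -> H -> F -> B
Depth = number of edges = 3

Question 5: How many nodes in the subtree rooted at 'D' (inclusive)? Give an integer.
Answer: 2

Derivation:
Subtree rooted at D contains: D, E
Count = 2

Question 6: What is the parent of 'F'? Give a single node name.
Scan adjacency: F appears as child of H

Answer: H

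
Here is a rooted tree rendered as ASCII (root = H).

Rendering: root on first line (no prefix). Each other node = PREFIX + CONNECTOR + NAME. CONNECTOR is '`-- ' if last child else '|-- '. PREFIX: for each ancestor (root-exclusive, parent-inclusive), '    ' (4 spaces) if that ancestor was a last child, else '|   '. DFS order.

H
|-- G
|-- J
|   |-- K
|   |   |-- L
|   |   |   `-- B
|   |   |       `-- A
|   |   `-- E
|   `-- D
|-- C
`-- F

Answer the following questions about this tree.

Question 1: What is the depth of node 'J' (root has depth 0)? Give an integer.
Path from root to J: H -> J
Depth = number of edges = 1

Answer: 1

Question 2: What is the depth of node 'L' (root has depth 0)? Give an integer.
Path from root to L: H -> J -> K -> L
Depth = number of edges = 3

Answer: 3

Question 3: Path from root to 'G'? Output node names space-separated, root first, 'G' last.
Answer: H G

Derivation:
Walk down from root: H -> G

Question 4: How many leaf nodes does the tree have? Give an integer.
Leaves (nodes with no children): A, C, D, E, F, G

Answer: 6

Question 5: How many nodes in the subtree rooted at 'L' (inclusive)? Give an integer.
Subtree rooted at L contains: A, B, L
Count = 3

Answer: 3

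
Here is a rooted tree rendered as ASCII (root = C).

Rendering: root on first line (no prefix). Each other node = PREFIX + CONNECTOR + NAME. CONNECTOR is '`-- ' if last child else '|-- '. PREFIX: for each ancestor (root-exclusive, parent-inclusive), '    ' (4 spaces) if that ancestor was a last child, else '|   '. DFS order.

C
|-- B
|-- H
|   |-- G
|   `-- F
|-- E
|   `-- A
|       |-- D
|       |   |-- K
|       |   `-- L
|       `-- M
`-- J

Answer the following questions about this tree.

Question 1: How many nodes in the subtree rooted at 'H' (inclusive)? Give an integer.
Subtree rooted at H contains: F, G, H
Count = 3

Answer: 3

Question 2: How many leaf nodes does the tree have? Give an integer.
Answer: 7

Derivation:
Leaves (nodes with no children): B, F, G, J, K, L, M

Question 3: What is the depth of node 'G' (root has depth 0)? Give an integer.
Answer: 2

Derivation:
Path from root to G: C -> H -> G
Depth = number of edges = 2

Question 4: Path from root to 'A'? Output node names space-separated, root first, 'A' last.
Answer: C E A

Derivation:
Walk down from root: C -> E -> A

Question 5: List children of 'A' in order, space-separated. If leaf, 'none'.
Node A's children (from adjacency): D, M

Answer: D M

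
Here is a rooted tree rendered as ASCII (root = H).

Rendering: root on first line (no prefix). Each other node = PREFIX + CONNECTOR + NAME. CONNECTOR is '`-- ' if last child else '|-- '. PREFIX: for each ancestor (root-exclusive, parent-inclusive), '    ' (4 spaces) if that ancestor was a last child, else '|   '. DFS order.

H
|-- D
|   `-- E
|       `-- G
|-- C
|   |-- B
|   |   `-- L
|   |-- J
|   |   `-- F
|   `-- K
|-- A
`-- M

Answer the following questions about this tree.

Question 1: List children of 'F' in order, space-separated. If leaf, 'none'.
Node F's children (from adjacency): (leaf)

Answer: none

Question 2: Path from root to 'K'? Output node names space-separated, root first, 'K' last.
Walk down from root: H -> C -> K

Answer: H C K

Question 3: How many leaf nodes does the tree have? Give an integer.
Answer: 6

Derivation:
Leaves (nodes with no children): A, F, G, K, L, M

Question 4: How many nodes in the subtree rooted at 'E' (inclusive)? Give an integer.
Answer: 2

Derivation:
Subtree rooted at E contains: E, G
Count = 2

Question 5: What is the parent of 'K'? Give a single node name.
Answer: C

Derivation:
Scan adjacency: K appears as child of C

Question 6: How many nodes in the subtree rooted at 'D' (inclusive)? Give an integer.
Subtree rooted at D contains: D, E, G
Count = 3

Answer: 3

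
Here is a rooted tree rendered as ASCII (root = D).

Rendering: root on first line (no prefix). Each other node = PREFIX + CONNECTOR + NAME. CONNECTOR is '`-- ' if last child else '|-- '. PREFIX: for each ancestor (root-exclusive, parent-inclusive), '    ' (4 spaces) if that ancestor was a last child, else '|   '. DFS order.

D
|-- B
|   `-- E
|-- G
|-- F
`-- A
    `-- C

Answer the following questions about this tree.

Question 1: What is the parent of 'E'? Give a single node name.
Answer: B

Derivation:
Scan adjacency: E appears as child of B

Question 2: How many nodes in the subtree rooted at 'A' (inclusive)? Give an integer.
Answer: 2

Derivation:
Subtree rooted at A contains: A, C
Count = 2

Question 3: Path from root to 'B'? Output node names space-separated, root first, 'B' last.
Walk down from root: D -> B

Answer: D B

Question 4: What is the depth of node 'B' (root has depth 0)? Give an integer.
Path from root to B: D -> B
Depth = number of edges = 1

Answer: 1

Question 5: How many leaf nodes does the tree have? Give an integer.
Leaves (nodes with no children): C, E, F, G

Answer: 4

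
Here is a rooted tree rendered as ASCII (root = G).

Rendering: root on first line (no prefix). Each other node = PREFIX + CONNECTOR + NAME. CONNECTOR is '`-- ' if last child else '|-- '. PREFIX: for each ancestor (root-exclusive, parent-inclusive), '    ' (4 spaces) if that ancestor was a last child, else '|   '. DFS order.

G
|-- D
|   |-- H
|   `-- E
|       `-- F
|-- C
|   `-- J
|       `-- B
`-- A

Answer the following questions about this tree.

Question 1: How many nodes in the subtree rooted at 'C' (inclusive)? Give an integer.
Subtree rooted at C contains: B, C, J
Count = 3

Answer: 3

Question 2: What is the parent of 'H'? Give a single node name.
Answer: D

Derivation:
Scan adjacency: H appears as child of D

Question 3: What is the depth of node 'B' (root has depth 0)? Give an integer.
Answer: 3

Derivation:
Path from root to B: G -> C -> J -> B
Depth = number of edges = 3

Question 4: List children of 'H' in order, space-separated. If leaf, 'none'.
Answer: none

Derivation:
Node H's children (from adjacency): (leaf)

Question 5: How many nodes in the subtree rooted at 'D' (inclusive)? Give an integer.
Answer: 4

Derivation:
Subtree rooted at D contains: D, E, F, H
Count = 4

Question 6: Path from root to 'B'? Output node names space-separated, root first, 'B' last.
Answer: G C J B

Derivation:
Walk down from root: G -> C -> J -> B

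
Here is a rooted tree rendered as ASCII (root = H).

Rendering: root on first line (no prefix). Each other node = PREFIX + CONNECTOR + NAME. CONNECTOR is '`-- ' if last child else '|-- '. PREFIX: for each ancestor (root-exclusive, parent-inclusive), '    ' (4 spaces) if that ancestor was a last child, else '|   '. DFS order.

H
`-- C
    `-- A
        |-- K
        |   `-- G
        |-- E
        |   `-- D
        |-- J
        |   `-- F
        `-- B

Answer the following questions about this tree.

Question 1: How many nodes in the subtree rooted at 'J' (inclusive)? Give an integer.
Subtree rooted at J contains: F, J
Count = 2

Answer: 2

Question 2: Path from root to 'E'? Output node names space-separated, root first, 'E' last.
Walk down from root: H -> C -> A -> E

Answer: H C A E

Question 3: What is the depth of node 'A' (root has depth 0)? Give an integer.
Answer: 2

Derivation:
Path from root to A: H -> C -> A
Depth = number of edges = 2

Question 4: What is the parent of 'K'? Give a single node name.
Answer: A

Derivation:
Scan adjacency: K appears as child of A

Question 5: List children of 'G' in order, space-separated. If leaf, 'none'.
Answer: none

Derivation:
Node G's children (from adjacency): (leaf)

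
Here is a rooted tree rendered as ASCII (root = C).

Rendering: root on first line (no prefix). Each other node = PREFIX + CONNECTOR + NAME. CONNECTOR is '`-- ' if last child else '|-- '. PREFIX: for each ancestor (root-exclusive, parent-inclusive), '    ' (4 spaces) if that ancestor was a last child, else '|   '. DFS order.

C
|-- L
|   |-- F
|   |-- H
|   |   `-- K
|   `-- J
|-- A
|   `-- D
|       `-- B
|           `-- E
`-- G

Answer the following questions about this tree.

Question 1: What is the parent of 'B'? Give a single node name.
Answer: D

Derivation:
Scan adjacency: B appears as child of D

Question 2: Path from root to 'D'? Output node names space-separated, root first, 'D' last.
Answer: C A D

Derivation:
Walk down from root: C -> A -> D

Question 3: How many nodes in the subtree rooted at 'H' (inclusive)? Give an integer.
Answer: 2

Derivation:
Subtree rooted at H contains: H, K
Count = 2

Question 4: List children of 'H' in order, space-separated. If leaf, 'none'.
Answer: K

Derivation:
Node H's children (from adjacency): K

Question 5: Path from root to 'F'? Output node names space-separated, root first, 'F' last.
Walk down from root: C -> L -> F

Answer: C L F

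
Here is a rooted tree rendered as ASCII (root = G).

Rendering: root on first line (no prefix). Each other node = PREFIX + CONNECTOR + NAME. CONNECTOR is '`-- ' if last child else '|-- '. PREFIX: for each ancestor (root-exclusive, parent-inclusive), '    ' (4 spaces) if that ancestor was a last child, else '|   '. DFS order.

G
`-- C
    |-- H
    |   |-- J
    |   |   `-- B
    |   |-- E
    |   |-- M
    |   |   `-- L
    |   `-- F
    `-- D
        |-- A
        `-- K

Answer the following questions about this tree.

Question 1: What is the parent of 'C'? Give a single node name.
Scan adjacency: C appears as child of G

Answer: G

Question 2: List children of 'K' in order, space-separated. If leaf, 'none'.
Node K's children (from adjacency): (leaf)

Answer: none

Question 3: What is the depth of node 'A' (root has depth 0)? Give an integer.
Path from root to A: G -> C -> D -> A
Depth = number of edges = 3

Answer: 3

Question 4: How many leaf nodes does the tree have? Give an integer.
Leaves (nodes with no children): A, B, E, F, K, L

Answer: 6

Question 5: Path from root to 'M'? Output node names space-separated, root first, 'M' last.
Answer: G C H M

Derivation:
Walk down from root: G -> C -> H -> M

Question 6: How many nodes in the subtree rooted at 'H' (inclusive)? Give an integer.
Subtree rooted at H contains: B, E, F, H, J, L, M
Count = 7

Answer: 7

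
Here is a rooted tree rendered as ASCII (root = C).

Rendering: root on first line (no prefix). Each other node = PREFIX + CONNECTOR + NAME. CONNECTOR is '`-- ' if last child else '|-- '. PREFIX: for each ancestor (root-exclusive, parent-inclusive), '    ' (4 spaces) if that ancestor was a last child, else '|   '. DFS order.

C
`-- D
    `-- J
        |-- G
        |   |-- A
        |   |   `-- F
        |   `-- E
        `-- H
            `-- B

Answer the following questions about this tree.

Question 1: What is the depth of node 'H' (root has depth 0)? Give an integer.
Answer: 3

Derivation:
Path from root to H: C -> D -> J -> H
Depth = number of edges = 3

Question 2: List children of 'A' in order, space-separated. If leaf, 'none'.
Node A's children (from adjacency): F

Answer: F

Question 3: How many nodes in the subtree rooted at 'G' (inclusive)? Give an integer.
Answer: 4

Derivation:
Subtree rooted at G contains: A, E, F, G
Count = 4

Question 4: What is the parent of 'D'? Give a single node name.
Scan adjacency: D appears as child of C

Answer: C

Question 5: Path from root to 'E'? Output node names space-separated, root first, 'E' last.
Answer: C D J G E

Derivation:
Walk down from root: C -> D -> J -> G -> E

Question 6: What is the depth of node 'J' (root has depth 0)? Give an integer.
Path from root to J: C -> D -> J
Depth = number of edges = 2

Answer: 2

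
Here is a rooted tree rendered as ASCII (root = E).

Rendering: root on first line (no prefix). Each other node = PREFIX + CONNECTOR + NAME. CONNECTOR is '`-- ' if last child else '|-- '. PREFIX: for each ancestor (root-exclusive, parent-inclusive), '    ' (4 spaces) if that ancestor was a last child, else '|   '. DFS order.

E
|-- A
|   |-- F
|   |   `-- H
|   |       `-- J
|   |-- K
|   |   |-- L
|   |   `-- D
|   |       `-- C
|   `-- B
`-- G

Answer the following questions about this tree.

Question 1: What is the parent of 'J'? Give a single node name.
Scan adjacency: J appears as child of H

Answer: H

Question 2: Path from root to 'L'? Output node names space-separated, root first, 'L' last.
Answer: E A K L

Derivation:
Walk down from root: E -> A -> K -> L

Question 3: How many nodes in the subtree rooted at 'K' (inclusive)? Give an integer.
Subtree rooted at K contains: C, D, K, L
Count = 4

Answer: 4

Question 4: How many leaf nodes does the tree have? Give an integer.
Answer: 5

Derivation:
Leaves (nodes with no children): B, C, G, J, L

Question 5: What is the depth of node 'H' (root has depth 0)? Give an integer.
Path from root to H: E -> A -> F -> H
Depth = number of edges = 3

Answer: 3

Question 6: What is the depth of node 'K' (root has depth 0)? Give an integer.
Answer: 2

Derivation:
Path from root to K: E -> A -> K
Depth = number of edges = 2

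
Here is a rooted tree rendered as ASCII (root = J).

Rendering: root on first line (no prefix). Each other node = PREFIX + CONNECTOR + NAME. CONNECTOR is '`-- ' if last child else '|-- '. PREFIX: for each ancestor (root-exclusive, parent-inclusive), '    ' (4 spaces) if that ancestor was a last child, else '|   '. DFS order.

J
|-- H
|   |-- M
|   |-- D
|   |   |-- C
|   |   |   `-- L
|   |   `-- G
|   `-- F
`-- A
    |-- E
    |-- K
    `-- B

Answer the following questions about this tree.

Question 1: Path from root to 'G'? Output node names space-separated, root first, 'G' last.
Answer: J H D G

Derivation:
Walk down from root: J -> H -> D -> G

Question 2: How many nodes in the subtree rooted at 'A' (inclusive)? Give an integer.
Subtree rooted at A contains: A, B, E, K
Count = 4

Answer: 4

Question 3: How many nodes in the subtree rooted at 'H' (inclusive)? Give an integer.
Subtree rooted at H contains: C, D, F, G, H, L, M
Count = 7

Answer: 7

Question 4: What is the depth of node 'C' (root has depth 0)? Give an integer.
Answer: 3

Derivation:
Path from root to C: J -> H -> D -> C
Depth = number of edges = 3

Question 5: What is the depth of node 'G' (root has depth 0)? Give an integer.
Path from root to G: J -> H -> D -> G
Depth = number of edges = 3

Answer: 3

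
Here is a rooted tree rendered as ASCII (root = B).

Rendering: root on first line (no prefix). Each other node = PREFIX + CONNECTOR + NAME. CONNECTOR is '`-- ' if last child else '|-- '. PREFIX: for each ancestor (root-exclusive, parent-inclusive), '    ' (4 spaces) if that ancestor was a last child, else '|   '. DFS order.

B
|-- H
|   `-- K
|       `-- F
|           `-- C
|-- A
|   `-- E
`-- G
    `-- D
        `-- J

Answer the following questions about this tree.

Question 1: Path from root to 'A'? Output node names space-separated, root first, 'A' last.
Walk down from root: B -> A

Answer: B A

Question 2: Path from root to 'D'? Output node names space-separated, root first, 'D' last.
Answer: B G D

Derivation:
Walk down from root: B -> G -> D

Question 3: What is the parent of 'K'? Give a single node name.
Answer: H

Derivation:
Scan adjacency: K appears as child of H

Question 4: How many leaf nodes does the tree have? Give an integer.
Leaves (nodes with no children): C, E, J

Answer: 3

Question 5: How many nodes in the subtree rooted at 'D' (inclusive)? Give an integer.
Subtree rooted at D contains: D, J
Count = 2

Answer: 2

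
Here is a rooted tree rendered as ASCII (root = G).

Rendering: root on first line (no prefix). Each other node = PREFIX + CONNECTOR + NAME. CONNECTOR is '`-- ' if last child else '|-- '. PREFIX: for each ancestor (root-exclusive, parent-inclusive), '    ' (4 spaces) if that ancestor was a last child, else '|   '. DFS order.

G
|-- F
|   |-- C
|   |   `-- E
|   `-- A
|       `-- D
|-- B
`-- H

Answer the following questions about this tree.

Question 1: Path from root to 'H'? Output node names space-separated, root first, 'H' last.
Answer: G H

Derivation:
Walk down from root: G -> H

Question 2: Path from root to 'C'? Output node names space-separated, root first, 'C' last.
Answer: G F C

Derivation:
Walk down from root: G -> F -> C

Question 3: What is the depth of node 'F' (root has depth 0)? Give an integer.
Path from root to F: G -> F
Depth = number of edges = 1

Answer: 1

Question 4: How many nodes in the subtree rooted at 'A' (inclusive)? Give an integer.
Answer: 2

Derivation:
Subtree rooted at A contains: A, D
Count = 2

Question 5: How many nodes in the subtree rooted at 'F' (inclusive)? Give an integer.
Subtree rooted at F contains: A, C, D, E, F
Count = 5

Answer: 5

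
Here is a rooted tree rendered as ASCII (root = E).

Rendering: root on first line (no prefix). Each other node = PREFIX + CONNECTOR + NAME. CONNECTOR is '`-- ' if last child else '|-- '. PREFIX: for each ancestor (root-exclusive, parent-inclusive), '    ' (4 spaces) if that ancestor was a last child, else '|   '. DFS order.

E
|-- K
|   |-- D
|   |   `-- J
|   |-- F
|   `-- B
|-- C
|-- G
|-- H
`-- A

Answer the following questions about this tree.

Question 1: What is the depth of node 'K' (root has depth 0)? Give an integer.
Answer: 1

Derivation:
Path from root to K: E -> K
Depth = number of edges = 1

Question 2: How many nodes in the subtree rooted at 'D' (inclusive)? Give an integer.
Subtree rooted at D contains: D, J
Count = 2

Answer: 2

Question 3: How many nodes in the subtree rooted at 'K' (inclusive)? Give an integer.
Answer: 5

Derivation:
Subtree rooted at K contains: B, D, F, J, K
Count = 5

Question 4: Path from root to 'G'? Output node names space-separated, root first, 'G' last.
Answer: E G

Derivation:
Walk down from root: E -> G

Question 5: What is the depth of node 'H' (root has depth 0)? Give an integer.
Path from root to H: E -> H
Depth = number of edges = 1

Answer: 1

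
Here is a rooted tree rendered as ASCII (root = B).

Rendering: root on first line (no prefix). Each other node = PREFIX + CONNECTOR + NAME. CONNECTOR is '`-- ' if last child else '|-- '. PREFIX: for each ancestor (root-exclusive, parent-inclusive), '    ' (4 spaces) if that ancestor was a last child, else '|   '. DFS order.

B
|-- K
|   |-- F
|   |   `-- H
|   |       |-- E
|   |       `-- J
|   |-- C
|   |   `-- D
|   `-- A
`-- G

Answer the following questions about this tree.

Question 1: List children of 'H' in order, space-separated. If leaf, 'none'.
Node H's children (from adjacency): E, J

Answer: E J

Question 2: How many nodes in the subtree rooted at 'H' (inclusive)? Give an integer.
Answer: 3

Derivation:
Subtree rooted at H contains: E, H, J
Count = 3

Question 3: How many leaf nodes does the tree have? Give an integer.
Leaves (nodes with no children): A, D, E, G, J

Answer: 5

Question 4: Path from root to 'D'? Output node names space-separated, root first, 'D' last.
Answer: B K C D

Derivation:
Walk down from root: B -> K -> C -> D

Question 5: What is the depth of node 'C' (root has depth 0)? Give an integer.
Path from root to C: B -> K -> C
Depth = number of edges = 2

Answer: 2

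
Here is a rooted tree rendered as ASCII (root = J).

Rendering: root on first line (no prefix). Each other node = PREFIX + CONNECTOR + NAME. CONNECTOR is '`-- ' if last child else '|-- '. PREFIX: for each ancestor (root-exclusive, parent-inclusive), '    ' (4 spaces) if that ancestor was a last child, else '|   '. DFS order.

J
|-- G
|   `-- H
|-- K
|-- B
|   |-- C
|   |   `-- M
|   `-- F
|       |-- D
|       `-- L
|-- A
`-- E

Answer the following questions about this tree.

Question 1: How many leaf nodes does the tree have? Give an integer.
Answer: 7

Derivation:
Leaves (nodes with no children): A, D, E, H, K, L, M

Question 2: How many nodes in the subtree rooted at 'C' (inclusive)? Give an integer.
Subtree rooted at C contains: C, M
Count = 2

Answer: 2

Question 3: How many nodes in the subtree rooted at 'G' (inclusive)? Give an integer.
Answer: 2

Derivation:
Subtree rooted at G contains: G, H
Count = 2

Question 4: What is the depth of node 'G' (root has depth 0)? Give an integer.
Answer: 1

Derivation:
Path from root to G: J -> G
Depth = number of edges = 1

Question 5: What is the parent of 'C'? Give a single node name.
Answer: B

Derivation:
Scan adjacency: C appears as child of B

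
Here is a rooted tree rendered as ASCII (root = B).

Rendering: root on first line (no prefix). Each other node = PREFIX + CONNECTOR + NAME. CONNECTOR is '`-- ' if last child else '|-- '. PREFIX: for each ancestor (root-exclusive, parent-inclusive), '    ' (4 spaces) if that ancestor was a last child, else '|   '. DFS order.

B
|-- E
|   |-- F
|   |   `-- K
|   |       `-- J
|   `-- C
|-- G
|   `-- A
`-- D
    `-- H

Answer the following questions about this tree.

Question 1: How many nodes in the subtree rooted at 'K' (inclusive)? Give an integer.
Subtree rooted at K contains: J, K
Count = 2

Answer: 2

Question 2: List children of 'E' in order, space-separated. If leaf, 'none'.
Node E's children (from adjacency): F, C

Answer: F C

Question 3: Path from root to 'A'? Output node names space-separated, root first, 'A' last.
Answer: B G A

Derivation:
Walk down from root: B -> G -> A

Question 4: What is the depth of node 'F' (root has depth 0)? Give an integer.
Path from root to F: B -> E -> F
Depth = number of edges = 2

Answer: 2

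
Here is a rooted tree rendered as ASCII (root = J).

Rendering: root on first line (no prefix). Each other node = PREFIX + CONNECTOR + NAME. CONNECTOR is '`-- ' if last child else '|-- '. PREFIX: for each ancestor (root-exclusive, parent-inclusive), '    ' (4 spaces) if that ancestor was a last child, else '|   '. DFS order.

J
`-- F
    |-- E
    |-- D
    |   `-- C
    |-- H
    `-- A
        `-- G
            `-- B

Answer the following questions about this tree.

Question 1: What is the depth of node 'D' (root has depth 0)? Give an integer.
Path from root to D: J -> F -> D
Depth = number of edges = 2

Answer: 2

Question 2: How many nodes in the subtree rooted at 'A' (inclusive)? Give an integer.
Answer: 3

Derivation:
Subtree rooted at A contains: A, B, G
Count = 3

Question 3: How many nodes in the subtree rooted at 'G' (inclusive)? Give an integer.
Answer: 2

Derivation:
Subtree rooted at G contains: B, G
Count = 2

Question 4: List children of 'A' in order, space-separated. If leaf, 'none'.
Answer: G

Derivation:
Node A's children (from adjacency): G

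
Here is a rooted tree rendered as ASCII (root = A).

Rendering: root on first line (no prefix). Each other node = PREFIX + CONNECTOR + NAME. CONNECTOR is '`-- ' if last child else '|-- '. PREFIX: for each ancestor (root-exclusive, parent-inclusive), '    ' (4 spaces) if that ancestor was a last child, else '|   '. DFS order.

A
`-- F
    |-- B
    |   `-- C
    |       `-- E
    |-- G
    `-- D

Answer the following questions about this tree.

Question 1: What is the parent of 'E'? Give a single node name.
Answer: C

Derivation:
Scan adjacency: E appears as child of C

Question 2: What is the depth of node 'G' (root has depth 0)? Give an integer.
Path from root to G: A -> F -> G
Depth = number of edges = 2

Answer: 2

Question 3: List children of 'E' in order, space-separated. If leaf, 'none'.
Answer: none

Derivation:
Node E's children (from adjacency): (leaf)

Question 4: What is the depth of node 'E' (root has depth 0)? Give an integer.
Path from root to E: A -> F -> B -> C -> E
Depth = number of edges = 4

Answer: 4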